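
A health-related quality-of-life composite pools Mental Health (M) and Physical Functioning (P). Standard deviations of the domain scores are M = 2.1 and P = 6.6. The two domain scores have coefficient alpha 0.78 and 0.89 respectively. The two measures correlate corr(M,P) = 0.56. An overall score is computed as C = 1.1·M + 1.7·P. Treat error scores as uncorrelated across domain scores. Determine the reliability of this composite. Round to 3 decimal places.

0.906

Var(C) = 1.1²·2.1² + 1.7²·6.6² + 2·[1.87·2.1·6.6·0.56] = 131.224 + 29.0284 = 160.253.
Because errors are independent across components, Cov(Tᵢ,Tⱼ) = Cov(Xᵢ,Xⱼ); the off-diagonal part of the true-score variance is the same as above.
True-score variance = [1.1²·2.1²·0.78 + 1.7²·6.6²·0.89] + 29.0284 = 116.203 + 29.0284 = 145.231.
Reliability = 145.231 / 160.253 = 0.906.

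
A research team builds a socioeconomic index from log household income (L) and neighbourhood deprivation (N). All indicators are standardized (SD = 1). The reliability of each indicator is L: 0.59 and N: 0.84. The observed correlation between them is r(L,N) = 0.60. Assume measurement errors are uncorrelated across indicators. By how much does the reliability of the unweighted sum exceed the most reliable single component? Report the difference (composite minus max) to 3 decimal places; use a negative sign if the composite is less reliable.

Var(sum) = 2 + 1.2 = 3.2; true-score variance = 1.43 + 1.2 = 2.63; composite reliability = 0.8219.
Max component reliability = 0.8400.
Difference = 0.8219 − 0.8400 = -0.018.

-0.018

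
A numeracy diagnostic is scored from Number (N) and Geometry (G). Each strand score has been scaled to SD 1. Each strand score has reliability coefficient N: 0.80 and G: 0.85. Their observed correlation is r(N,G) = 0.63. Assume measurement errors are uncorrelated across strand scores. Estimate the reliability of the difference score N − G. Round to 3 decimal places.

0.527

Var(N−G) = 1 + 1 − 2·0.63 = 2 − 1.26 = 0.74.
Under uncorrelated errors the observed covariances equal the true-score covariances, so only the own-variance terms attenuate.
True-score variance = [0.80 + 0.85] − 1.26 = 1.65 − 1.26 = 0.39.
Reliability = 0.39 / 0.74 = 0.527.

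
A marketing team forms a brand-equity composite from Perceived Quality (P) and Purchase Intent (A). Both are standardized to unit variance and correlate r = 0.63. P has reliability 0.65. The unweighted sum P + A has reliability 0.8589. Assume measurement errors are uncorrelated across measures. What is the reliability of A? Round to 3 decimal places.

0.890

Var(P+A) = 2 + 2·0.63 = 3.260.
True-score variance = ρ_P + ρ_A + 2·0.63, so 0.8589 = (0.65 + ρ_A + 1.26) / 3.260.
ρ_A = 0.8589·3.260 − 0.65 − 1.26 = 0.890.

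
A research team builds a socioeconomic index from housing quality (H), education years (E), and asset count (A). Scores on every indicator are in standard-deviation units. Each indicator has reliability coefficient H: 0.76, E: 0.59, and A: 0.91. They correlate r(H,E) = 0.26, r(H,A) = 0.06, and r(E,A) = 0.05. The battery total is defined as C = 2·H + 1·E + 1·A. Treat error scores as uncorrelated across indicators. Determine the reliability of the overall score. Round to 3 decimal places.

0.802

Var(C) = 2² + 1 + 1 + 2·[2·0.26 + 2·0.06 + 0.05] = 6 + 1.38 = 7.38.
Because errors are independent across components, Cov(Tᵢ,Tⱼ) = Cov(Xᵢ,Xⱼ); the off-diagonal part of the true-score variance is the same as above.
True-score variance = [2²·0.76 + 0.59 + 0.91] + 1.38 = 4.54 + 1.38 = 5.92.
Reliability = 5.92 / 7.38 = 0.802.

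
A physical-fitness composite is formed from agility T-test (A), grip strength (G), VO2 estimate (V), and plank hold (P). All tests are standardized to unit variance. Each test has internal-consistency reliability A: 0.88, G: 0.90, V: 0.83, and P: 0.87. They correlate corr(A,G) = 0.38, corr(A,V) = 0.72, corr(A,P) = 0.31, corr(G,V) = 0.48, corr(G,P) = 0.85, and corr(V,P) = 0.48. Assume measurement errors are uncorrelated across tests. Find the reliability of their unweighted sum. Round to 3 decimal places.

Var(A+G+V+P) = 4 + 2·[0.38 + 0.72 + 0.31 + 0.48 + 0.85 + 0.48] = 4 + 6.44 = 10.44.
Because errors are independent across components, Cov(Tᵢ,Tⱼ) = Cov(Xᵢ,Xⱼ); the off-diagonal part of the true-score variance is the same as above.
True-score variance = [0.88 + 0.90 + 0.83 + 0.87] + 6.44 = 3.48 + 6.44 = 9.92.
Reliability = 9.92 / 10.44 = 0.950.

0.950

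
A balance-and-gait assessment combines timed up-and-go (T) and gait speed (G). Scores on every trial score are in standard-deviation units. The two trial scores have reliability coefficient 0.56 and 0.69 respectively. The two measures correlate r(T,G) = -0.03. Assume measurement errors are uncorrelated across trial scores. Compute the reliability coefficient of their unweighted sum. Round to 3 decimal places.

0.613

Var(T+G) = 2 + 2·[(-0.03)] = 2 − 0.06 = 1.94.
With uncorrelated errors the cross-covariances are all true-score covariance, so they carry over unchanged; only the diagonal terms shrink to ρᵢσᵢ².
True-score variance = [0.56 + 0.69] − 0.06 = 1.25 − 0.06 = 1.19.
Reliability = 1.19 / 1.94 = 0.613.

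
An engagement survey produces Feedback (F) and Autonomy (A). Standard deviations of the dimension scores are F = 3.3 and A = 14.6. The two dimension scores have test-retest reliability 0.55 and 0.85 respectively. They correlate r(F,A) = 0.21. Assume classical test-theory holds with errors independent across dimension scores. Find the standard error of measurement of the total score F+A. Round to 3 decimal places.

Var(total) = 224.05 + 20.2356 = 244.286.
True-score variance = 187.175 + 20.2356 = 207.411, so reliability = 0.8491.
Error variance = 244.286 − 207.411 = 36.8745; SEM = √36.8745 = 6.072.

6.072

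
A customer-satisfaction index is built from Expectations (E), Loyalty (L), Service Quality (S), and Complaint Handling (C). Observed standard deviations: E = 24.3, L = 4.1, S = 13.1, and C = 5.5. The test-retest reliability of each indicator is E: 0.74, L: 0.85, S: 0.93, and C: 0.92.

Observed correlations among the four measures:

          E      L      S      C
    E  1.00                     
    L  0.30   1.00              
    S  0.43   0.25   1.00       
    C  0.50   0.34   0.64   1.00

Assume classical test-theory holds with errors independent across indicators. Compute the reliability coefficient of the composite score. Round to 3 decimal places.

0.879

Var(E+L+S+C) = 24.3² + 4.1² + 13.1² + 5.5² + 2·[24.3·4.1·0.30 + 24.3·13.1·0.43 + 24.3·5.5·0.50 + 4.1·13.1·0.25 + 4.1·5.5·0.34 + 13.1·5.5·0.64] = 809.16 + 601.605 = 1410.76.
Under uncorrelated errors the observed covariances equal the true-score covariances, so only the own-variance terms attenuate.
True-score variance = [24.3²·0.74 + 4.1²·0.85 + 13.1²·0.93 + 5.5²·0.92] + 601.605 = 638.678 + 601.605 = 1240.28.
Reliability = 1240.28 / 1410.76 = 0.879.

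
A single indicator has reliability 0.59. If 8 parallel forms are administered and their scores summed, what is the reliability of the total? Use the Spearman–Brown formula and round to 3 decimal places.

ρ_k = kρ / (1 + (k−1)ρ) = 8·0.59 / (1 + 7·0.59) = 4.720 / 5.130 = 0.920.

0.920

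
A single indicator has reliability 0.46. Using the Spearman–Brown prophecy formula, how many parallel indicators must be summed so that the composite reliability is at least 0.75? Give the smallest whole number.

k ≥ ρ*(1−ρ₁)/(ρ₁(1−ρ*)) = 0.75·0.54 / (0.46·0.25) = 3.522.
Smallest integer k = 4.

4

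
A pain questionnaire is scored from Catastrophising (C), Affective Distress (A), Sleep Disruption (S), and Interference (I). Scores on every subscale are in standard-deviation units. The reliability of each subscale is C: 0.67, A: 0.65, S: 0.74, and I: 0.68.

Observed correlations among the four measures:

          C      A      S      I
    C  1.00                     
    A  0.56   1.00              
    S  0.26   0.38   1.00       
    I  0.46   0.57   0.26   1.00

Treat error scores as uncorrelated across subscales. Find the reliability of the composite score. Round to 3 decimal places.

0.860

Var(C+A+S+I) = 4 + 2·[0.56 + 0.26 + 0.46 + 0.38 + 0.57 + 0.26] = 4 + 4.98 = 8.98.
Because errors are independent across components, Cov(Tᵢ,Tⱼ) = Cov(Xᵢ,Xⱼ); the off-diagonal part of the true-score variance is the same as above.
True-score variance = [0.67 + 0.65 + 0.74 + 0.68] + 4.98 = 2.74 + 4.98 = 7.72.
Reliability = 7.72 / 8.98 = 0.860.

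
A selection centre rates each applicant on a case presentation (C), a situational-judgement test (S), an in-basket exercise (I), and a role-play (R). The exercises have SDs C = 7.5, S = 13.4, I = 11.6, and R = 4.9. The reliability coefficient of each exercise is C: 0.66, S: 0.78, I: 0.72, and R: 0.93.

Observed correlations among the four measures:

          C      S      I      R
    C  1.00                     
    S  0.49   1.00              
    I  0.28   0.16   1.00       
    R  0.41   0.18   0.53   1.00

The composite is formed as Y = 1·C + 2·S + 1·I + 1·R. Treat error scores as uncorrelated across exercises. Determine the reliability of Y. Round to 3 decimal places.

Var(Y) = 7.5² + 2²·13.4² + 11.6² + 4.9² + 2·[2·7.5·13.4·0.49 + 7.5·11.6·0.28 + 7.5·4.9·0.41 + 2·13.4·11.6·0.16 + 2·13.4·4.9·0.18 + 11.6·4.9·0.53] = 933.06 + 482.842 = 1415.9.
With uncorrelated errors the cross-covariances are all true-score covariance, so they carry over unchanged; only the diagonal terms shrink to ρᵢσᵢ².
True-score variance = [7.5²·0.66 + 2²·13.4²·0.78 + 11.6²·0.72 + 4.9²·0.93] + 482.842 = 716.565 + 482.842 = 1199.41.
Reliability = 1199.41 / 1415.9 = 0.847.

0.847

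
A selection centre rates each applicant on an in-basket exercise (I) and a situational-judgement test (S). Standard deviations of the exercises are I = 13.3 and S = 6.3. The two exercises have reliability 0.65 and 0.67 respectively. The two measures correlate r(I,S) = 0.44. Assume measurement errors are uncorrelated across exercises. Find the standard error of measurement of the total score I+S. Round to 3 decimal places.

Var(total) = 216.58 + 73.7352 = 290.315.
True-score variance = 141.571 + 73.7352 = 215.306, so reliability = 0.7416.
Error variance = 290.315 − 215.306 = 75.0092; SEM = √75.0092 = 8.661.

8.661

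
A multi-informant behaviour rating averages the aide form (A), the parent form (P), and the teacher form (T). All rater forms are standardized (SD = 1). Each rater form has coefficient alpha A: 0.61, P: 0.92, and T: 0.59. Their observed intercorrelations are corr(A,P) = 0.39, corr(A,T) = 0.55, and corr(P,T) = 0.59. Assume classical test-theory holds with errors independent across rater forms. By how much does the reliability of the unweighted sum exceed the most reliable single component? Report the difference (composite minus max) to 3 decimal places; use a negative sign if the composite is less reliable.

-0.065

Var(sum) = 3 + 3.06 = 6.06; true-score variance = 2.12 + 3.06 = 5.18; composite reliability = 0.8548.
Max component reliability = 0.9200.
Difference = 0.8548 − 0.9200 = -0.065.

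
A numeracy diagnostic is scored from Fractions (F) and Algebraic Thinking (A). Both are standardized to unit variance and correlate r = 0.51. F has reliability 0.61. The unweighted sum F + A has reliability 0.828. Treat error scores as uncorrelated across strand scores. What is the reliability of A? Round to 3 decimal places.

Var(F+A) = 2 + 2·0.51 = 3.020.
True-score variance = ρ_F + ρ_A + 2·0.51, so 0.828 = (0.61 + ρ_A + 1.02) / 3.020.
ρ_A = 0.828·3.020 − 0.61 − 1.02 = 0.871.

0.871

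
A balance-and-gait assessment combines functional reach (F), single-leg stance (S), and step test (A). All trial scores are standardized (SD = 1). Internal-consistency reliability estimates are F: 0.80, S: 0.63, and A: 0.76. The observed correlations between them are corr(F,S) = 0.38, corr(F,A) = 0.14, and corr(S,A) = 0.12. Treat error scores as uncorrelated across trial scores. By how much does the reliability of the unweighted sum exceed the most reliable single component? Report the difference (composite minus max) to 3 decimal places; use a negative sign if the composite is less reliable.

Var(sum) = 3 + 1.28 = 4.28; true-score variance = 2.19 + 1.28 = 3.47; composite reliability = 0.8107.
Max component reliability = 0.8000.
Difference = 0.8107 − 0.8000 = 0.011.

0.011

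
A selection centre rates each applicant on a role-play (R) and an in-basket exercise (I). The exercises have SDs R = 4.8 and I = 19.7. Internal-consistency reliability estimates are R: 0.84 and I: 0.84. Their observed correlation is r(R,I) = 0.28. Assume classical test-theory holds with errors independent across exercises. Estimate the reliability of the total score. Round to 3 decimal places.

0.858

Var(R+I) = 4.8² + 19.7² + 2·[4.8·19.7·0.28] = 411.13 + 52.9536 = 464.084.
Under uncorrelated errors the observed covariances equal the true-score covariances, so only the own-variance terms attenuate.
True-score variance = [4.8²·0.84 + 19.7²·0.84] + 52.9536 = 345.349 + 52.9536 = 398.303.
Reliability = 398.303 / 464.084 = 0.858.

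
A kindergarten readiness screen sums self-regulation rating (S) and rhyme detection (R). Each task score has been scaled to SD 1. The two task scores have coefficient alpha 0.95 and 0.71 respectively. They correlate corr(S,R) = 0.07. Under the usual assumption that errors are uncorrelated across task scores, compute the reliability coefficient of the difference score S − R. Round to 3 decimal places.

Var(S−R) = 1 + 1 − 2·0.07 = 2 − 0.14 = 1.86.
Under uncorrelated errors the observed covariances equal the true-score covariances, so only the own-variance terms attenuate.
True-score variance = [0.95 + 0.71] − 0.14 = 1.66 − 0.14 = 1.52.
Reliability = 1.52 / 1.86 = 0.817.

0.817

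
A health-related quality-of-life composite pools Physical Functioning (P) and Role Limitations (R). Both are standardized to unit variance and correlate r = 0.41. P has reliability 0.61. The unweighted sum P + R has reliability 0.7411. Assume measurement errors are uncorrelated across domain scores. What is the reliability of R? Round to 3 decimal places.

Var(P+R) = 2 + 2·0.41 = 2.820.
True-score variance = ρ_P + ρ_R + 2·0.41, so 0.7411 = (0.61 + ρ_R + 0.82) / 2.820.
ρ_R = 0.7411·2.820 − 0.61 − 0.82 = 0.660.

0.660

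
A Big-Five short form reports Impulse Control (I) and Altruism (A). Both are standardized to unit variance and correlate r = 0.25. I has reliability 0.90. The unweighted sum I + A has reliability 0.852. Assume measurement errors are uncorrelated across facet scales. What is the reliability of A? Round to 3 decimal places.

Var(I+A) = 2 + 2·0.25 = 2.500.
True-score variance = ρ_I + ρ_A + 2·0.25, so 0.852 = (0.90 + ρ_A + 0.50) / 2.500.
ρ_A = 0.852·2.500 − 0.90 − 0.50 = 0.730.

0.730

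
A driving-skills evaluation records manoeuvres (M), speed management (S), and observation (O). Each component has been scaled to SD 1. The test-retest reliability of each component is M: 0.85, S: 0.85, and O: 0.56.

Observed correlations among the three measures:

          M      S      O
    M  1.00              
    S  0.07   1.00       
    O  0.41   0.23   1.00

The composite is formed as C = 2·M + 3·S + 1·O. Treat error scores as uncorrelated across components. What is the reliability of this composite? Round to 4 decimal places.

0.8662

Var(C) = 2² + 3² + 1 + 2·[6·0.07 + 2·0.41 + 3·0.23] = 14 + 3.86 = 17.86.
Under uncorrelated errors the observed covariances equal the true-score covariances, so only the own-variance terms attenuate.
True-score variance = [2²·0.85 + 3²·0.85 + 0.56] + 3.86 = 11.61 + 3.86 = 15.47.
Reliability = 15.47 / 17.86 = 0.8662.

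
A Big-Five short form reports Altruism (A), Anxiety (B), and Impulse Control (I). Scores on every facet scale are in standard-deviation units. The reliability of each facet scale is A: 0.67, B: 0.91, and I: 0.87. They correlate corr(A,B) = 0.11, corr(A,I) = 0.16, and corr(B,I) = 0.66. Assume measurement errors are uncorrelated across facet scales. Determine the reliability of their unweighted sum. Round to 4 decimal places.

0.8868

Var(A+B+I) = 3 + 2·[0.11 + 0.16 + 0.66] = 3 + 1.86 = 4.86.
Under uncorrelated errors the observed covariances equal the true-score covariances, so only the own-variance terms attenuate.
True-score variance = [0.67 + 0.91 + 0.87] + 1.86 = 2.45 + 1.86 = 4.31.
Reliability = 4.31 / 4.86 = 0.8868.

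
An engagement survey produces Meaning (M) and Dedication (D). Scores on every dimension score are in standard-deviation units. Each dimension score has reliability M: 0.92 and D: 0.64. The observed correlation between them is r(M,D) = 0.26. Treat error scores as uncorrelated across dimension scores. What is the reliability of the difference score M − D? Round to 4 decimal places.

0.7027

Var(M−D) = 1 + 1 − 2·0.26 = 2 − 0.52 = 1.48.
With uncorrelated errors the cross-covariances are all true-score covariance, so they carry over unchanged; only the diagonal terms shrink to ρᵢσᵢ².
True-score variance = [0.92 + 0.64] − 0.52 = 1.56 − 0.52 = 1.04.
Reliability = 1.04 / 1.48 = 0.7027.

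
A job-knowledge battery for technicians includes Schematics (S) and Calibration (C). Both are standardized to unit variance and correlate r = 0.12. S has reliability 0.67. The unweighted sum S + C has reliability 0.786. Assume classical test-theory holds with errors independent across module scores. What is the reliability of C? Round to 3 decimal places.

0.851

Var(S+C) = 2 + 2·0.12 = 2.240.
True-score variance = ρ_S + ρ_C + 2·0.12, so 0.786 = (0.67 + ρ_C + 0.24) / 2.240.
ρ_C = 0.786·2.240 − 0.67 − 0.24 = 0.851.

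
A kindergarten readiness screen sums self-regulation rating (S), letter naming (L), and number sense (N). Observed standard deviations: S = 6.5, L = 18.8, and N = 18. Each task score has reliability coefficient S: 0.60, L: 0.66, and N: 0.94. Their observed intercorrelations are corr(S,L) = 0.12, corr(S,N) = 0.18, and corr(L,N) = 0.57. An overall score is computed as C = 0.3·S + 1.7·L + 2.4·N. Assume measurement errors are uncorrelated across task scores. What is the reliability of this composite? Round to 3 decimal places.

0.898

Var(C) = 0.3²·6.5² + 1.7²·18.8² + 2.4²·18² + 2·[0.51·6.5·18.8·0.12 + 0.72·6.5·18·0.18 + 4.08·18.8·18·0.57] = 2891.48 + 1619.25 = 4510.73.
With uncorrelated errors the cross-covariances are all true-score covariance, so they carry over unchanged; only the diagonal terms shrink to ρᵢσᵢ².
True-score variance = [0.3²·6.5²·0.60 + 1.7²·18.8²·0.66 + 2.4²·18²·0.94] + 1619.25 = 2430.7 + 1619.25 = 4049.95.
Reliability = 4049.95 / 4510.73 = 0.898.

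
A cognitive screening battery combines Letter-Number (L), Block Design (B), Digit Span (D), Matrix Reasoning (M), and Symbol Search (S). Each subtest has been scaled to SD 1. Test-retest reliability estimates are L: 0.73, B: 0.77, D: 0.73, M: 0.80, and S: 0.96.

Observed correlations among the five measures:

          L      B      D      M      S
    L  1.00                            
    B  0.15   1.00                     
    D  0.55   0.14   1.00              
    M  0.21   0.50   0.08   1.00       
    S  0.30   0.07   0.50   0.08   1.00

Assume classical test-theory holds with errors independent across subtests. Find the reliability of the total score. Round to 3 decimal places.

Var(L+B+D+M+S) = 5 + 2·[0.15 + 0.55 + 0.21 + 0.30 + 0.14 + 0.50 + 0.07 + 0.08 + 0.50 + 0.08] = 5 + 5.16 = 10.16.
Under uncorrelated errors the observed covariances equal the true-score covariances, so only the own-variance terms attenuate.
True-score variance = [0.73 + 0.77 + 0.73 + 0.80 + 0.96] + 5.16 = 3.99 + 5.16 = 9.15.
Reliability = 9.15 / 10.16 = 0.901.

0.901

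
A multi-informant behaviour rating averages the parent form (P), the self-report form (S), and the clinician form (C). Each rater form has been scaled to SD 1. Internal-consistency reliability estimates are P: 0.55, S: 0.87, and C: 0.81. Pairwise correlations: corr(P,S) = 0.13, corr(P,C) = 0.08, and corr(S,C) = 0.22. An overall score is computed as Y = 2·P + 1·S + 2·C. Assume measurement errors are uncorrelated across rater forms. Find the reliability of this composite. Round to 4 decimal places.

Var(Y) = 2² + 1 + 2² + 2·[2·0.13 + 4·0.08 + 2·0.22] = 9 + 2.04 = 11.04.
Because errors are independent across components, Cov(Tᵢ,Tⱼ) = Cov(Xᵢ,Xⱼ); the off-diagonal part of the true-score variance is the same as above.
True-score variance = [2²·0.55 + 0.87 + 2²·0.81] + 2.04 = 6.31 + 2.04 = 8.35.
Reliability = 8.35 / 11.04 = 0.7563.

0.7563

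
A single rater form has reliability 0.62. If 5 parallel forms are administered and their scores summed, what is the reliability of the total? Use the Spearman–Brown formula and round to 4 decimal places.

0.8908

ρ_k = kρ / (1 + (k−1)ρ) = 5·0.62 / (1 + 4·0.62) = 3.100 / 3.480 = 0.8908.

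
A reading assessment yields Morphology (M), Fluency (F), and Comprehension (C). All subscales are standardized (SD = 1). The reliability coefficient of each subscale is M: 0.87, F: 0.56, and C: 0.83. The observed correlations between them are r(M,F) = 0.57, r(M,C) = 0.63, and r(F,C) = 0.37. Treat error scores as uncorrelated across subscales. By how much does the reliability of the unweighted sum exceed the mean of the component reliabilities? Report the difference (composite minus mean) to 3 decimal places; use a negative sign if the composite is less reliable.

Var(sum) = 3 + 3.14 = 6.14; true-score variance = 2.26 + 3.14 = 5.4; composite reliability = 0.8795.
Mean component reliability = 0.7533.
Difference = 0.8795 − 0.7533 = 0.126.

0.126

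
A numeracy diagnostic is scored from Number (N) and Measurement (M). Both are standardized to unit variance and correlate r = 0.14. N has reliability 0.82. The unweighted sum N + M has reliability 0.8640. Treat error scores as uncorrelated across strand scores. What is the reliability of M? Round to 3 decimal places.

Var(N+M) = 2 + 2·0.14 = 2.280.
True-score variance = ρ_N + ρ_M + 2·0.14, so 0.8640 = (0.82 + ρ_M + 0.28) / 2.280.
ρ_M = 0.8640·2.280 − 0.82 − 0.28 = 0.870.

0.870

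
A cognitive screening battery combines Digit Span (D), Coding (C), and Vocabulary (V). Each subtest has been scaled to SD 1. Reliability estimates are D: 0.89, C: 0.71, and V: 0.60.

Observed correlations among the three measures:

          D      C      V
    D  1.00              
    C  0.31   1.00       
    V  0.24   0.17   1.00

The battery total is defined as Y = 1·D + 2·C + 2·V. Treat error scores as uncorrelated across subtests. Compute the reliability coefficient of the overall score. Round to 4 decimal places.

Var(Y) = 1 + 2² + 2² + 2·[2·0.31 + 2·0.24 + 4·0.17] = 9 + 3.56 = 12.56.
Under uncorrelated errors the observed covariances equal the true-score covariances, so only the own-variance terms attenuate.
True-score variance = [0.89 + 2²·0.71 + 2²·0.60] + 3.56 = 6.13 + 3.56 = 9.69.
Reliability = 9.69 / 12.56 = 0.7715.

0.7715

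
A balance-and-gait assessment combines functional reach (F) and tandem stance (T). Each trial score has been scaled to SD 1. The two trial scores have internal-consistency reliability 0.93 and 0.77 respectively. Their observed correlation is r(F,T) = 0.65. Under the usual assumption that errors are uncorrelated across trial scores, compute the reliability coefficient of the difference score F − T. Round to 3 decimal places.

Var(F−T) = 1 + 1 − 2·0.65 = 2 − 1.3 = 0.7.
Because errors are independent across components, Cov(Tᵢ,Tⱼ) = Cov(Xᵢ,Xⱼ); the off-diagonal part of the true-score variance is the same as above.
True-score variance = [0.93 + 0.77] − 1.3 = 1.7 − 1.3 = 0.4.
Reliability = 0.4 / 0.7 = 0.571.

0.571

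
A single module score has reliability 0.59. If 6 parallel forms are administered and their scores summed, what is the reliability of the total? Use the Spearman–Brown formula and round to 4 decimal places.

0.8962

ρ_k = kρ / (1 + (k−1)ρ) = 6·0.59 / (1 + 5·0.59) = 3.540 / 3.950 = 0.8962.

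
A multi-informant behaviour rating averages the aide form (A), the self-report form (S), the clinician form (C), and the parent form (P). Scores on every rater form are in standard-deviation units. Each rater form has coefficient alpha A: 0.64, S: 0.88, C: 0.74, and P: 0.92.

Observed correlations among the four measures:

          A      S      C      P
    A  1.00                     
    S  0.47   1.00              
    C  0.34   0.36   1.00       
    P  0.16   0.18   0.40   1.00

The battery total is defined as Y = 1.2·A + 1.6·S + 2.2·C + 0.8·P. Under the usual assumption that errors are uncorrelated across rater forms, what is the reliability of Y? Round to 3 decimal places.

Var(Y) = 1.2² + 1.6² + 2.2² + 0.8² + 2·[1.92·0.47 + 2.64·0.34 + 0.96·0.16 + 3.52·0.36 + 1.28·0.18 + 1.76·0.40] = 9.48 + 8.3104 = 17.7904.
Under uncorrelated errors the observed covariances equal the true-score covariances, so only the own-variance terms attenuate.
True-score variance = [1.2²·0.64 + 1.6²·0.88 + 2.2²·0.74 + 0.8²·0.92] + 8.3104 = 7.3448 + 8.3104 = 15.6552.
Reliability = 15.6552 / 17.7904 = 0.880.

0.880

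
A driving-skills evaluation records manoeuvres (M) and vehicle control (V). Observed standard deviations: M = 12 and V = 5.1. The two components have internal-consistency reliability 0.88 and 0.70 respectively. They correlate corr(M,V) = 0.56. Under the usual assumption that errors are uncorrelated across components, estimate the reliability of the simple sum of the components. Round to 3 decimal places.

Var(M+V) = 12² + 5.1² + 2·[12·5.1·0.56] = 170.01 + 68.544 = 238.554.
Because errors are independent across components, Cov(Tᵢ,Tⱼ) = Cov(Xᵢ,Xⱼ); the off-diagonal part of the true-score variance is the same as above.
True-score variance = [12²·0.88 + 5.1²·0.70] + 68.544 = 144.927 + 68.544 = 213.471.
Reliability = 213.471 / 238.554 = 0.895.

0.895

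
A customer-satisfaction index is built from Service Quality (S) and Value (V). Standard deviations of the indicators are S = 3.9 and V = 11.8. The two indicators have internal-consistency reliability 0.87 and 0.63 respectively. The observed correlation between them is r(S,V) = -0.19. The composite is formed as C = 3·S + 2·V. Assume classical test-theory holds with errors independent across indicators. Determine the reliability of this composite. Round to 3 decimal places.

Var(C) = 3²·3.9² + 2²·11.8² + 2·[6·3.9·11.8·(-0.19)] = 693.85 − 104.926 = 588.924.
Under uncorrelated errors the observed covariances equal the true-score covariances, so only the own-variance terms attenuate.
True-score variance = [3²·3.9²·0.87 + 2²·11.8²·0.63] − 104.926 = 469.979 − 104.926 = 365.053.
Reliability = 365.053 / 588.924 = 0.620.

0.620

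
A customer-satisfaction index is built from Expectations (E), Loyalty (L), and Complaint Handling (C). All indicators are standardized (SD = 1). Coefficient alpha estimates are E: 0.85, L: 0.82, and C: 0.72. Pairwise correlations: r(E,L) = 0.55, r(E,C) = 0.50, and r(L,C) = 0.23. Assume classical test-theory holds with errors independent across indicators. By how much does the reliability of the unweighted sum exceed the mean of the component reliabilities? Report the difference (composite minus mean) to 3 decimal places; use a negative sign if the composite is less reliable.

0.094

Var(sum) = 3 + 2.56 = 5.56; true-score variance = 2.39 + 2.56 = 4.95; composite reliability = 0.8903.
Mean component reliability = 0.7967.
Difference = 0.8903 − 0.7967 = 0.094.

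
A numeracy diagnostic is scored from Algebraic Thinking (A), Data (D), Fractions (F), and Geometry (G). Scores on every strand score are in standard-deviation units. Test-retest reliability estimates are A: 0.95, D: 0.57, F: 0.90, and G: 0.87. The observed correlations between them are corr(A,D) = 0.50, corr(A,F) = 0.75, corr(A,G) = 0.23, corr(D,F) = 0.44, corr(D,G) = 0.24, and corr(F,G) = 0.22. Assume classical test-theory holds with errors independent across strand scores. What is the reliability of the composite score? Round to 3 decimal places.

Var(A+D+F+G) = 4 + 2·[0.50 + 0.75 + 0.23 + 0.44 + 0.24 + 0.22] = 4 + 4.76 = 8.76.
With uncorrelated errors the cross-covariances are all true-score covariance, so they carry over unchanged; only the diagonal terms shrink to ρᵢσᵢ².
True-score variance = [0.95 + 0.57 + 0.90 + 0.87] + 4.76 = 3.29 + 4.76 = 8.05.
Reliability = 8.05 / 8.76 = 0.919.

0.919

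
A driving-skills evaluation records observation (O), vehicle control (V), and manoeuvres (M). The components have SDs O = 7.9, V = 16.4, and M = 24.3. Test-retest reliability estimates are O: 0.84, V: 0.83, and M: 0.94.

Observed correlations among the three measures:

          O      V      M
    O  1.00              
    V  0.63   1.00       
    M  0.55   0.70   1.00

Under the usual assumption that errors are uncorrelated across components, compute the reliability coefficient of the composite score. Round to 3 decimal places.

Var(O+V+M) = 7.9² + 16.4² + 24.3² + 2·[7.9·16.4·0.63 + 7.9·24.3·0.55 + 16.4·24.3·0.70] = 921.86 + 932.341 = 1854.2.
Because errors are independent across components, Cov(Tᵢ,Tⱼ) = Cov(Xᵢ,Xⱼ); the off-diagonal part of the true-score variance is the same as above.
True-score variance = [7.9²·0.84 + 16.4²·0.83 + 24.3²·0.94] + 932.341 = 830.722 + 932.341 = 1763.06.
Reliability = 1763.06 / 1854.2 = 0.951.

0.951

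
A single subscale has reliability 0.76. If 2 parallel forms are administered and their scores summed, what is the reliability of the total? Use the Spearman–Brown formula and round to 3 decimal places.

0.864

ρ_k = kρ / (1 + (k−1)ρ) = 2·0.76 / (1 + 1·0.76) = 1.520 / 1.760 = 0.864.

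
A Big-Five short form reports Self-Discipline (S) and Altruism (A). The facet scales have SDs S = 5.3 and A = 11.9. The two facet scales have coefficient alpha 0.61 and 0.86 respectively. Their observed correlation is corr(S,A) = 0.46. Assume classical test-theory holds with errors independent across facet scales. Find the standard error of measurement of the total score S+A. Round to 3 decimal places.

Var(total) = 169.7 + 58.0244 = 227.724.
True-score variance = 138.919 + 58.0244 = 196.944, so reliability = 0.8648.
Error variance = 227.724 − 196.944 = 30.7805; SEM = √30.7805 = 5.548.

5.548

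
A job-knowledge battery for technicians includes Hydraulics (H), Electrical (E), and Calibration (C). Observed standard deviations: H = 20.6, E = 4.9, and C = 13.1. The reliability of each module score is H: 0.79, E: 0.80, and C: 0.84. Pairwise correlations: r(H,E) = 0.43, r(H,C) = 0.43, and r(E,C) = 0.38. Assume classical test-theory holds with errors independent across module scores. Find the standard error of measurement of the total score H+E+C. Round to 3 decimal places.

11.017

Var(total) = 619.98 + 367.672 = 987.652.
True-score variance = 498.605 + 367.672 = 866.277, so reliability = 0.8771.
Error variance = 987.652 − 866.277 = 121.375; SEM = √121.375 = 11.017.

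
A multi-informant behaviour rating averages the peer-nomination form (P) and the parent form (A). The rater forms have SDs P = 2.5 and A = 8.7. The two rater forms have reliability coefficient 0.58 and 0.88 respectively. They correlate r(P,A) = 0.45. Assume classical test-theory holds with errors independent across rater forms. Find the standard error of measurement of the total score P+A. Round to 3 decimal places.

3.422

Var(total) = 81.94 + 19.575 = 101.515.
True-score variance = 70.2322 + 19.575 = 89.8072, so reliability = 0.8847.
Error variance = 101.515 − 89.8072 = 11.7078; SEM = √11.7078 = 3.422.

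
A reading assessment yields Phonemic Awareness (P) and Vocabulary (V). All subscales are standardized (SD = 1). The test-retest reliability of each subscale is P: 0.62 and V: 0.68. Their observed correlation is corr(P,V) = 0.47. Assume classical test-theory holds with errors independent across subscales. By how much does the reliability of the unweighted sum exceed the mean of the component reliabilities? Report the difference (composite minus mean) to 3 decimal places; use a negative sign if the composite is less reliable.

0.112

Var(sum) = 2 + 0.94 = 2.94; true-score variance = 1.3 + 0.94 = 2.24; composite reliability = 0.7619.
Mean component reliability = 0.6500.
Difference = 0.7619 − 0.6500 = 0.112.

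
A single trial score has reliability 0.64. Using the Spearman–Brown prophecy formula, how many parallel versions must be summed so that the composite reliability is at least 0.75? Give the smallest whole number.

2

k ≥ ρ*(1−ρ₁)/(ρ₁(1−ρ*)) = 0.75·0.36 / (0.64·0.25) = 1.688.
Smallest integer k = 2.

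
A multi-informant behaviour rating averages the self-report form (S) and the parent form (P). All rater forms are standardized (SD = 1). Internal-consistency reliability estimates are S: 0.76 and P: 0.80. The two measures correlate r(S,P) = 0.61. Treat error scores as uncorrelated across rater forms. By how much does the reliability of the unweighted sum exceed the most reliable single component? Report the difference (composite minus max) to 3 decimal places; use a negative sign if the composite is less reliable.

Var(sum) = 2 + 1.22 = 3.22; true-score variance = 1.56 + 1.22 = 2.78; composite reliability = 0.8634.
Max component reliability = 0.8000.
Difference = 0.8634 − 0.8000 = 0.063.

0.063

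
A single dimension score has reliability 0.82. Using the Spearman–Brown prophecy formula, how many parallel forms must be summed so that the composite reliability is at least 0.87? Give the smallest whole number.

2

k ≥ ρ*(1−ρ₁)/(ρ₁(1−ρ*)) = 0.87·0.18 / (0.82·0.13) = 1.469.
Smallest integer k = 2.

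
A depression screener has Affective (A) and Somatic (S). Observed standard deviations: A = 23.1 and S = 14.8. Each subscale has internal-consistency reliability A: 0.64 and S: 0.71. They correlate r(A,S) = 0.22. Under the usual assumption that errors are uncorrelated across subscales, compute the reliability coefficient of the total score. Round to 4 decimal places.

Var(A+S) = 23.1² + 14.8² + 2·[23.1·14.8·0.22] = 752.65 + 150.427 = 903.077.
Because errors are independent across components, Cov(Tᵢ,Tⱼ) = Cov(Xᵢ,Xⱼ); the off-diagonal part of the true-score variance is the same as above.
True-score variance = [23.1²·0.64 + 14.8²·0.71] + 150.427 = 497.029 + 150.427 = 647.456.
Reliability = 647.456 / 903.077 = 0.7169.

0.7169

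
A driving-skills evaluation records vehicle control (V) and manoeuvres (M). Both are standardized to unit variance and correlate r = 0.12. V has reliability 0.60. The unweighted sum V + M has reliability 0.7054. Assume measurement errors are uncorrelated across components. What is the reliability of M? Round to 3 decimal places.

0.740

Var(V+M) = 2 + 2·0.12 = 2.240.
True-score variance = ρ_V + ρ_M + 2·0.12, so 0.7054 = (0.60 + ρ_M + 0.24) / 2.240.
ρ_M = 0.7054·2.240 − 0.60 − 0.24 = 0.740.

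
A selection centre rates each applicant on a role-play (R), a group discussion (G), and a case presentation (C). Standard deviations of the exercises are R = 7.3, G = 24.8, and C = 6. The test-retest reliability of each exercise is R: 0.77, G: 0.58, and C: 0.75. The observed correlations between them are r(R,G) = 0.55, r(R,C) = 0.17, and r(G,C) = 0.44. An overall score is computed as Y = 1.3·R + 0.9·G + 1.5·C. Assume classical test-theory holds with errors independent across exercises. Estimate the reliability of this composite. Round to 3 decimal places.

0.774

Var(Y) = 1.3²·7.3² + 0.9²·24.8² + 1.5²·6² + 2·[1.17·7.3·24.8·0.55 + 1.95·7.3·6·0.17 + 1.35·24.8·6·0.44] = 669.243 + 438.812 = 1108.05.
With uncorrelated errors the cross-covariances are all true-score covariance, so they carry over unchanged; only the diagonal terms shrink to ρᵢσᵢ².
True-score variance = [1.3²·7.3²·0.77 + 0.9²·24.8²·0.58 + 1.5²·6²·0.75] + 438.812 = 419.042 + 438.812 = 857.854.
Reliability = 857.854 / 1108.05 = 0.774.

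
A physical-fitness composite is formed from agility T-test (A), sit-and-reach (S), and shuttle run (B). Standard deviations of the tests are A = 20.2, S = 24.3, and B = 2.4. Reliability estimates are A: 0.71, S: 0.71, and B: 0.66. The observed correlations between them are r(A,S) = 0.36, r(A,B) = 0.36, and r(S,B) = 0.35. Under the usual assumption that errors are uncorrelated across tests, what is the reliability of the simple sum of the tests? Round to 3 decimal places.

Var(A+S+B) = 20.2² + 24.3² + 2.4² + 2·[20.2·24.3·0.36 + 20.2·2.4·0.36 + 24.3·2.4·0.35] = 1004.29 + 429.149 = 1433.44.
Under uncorrelated errors the observed covariances equal the true-score covariances, so only the own-variance terms attenuate.
True-score variance = [20.2²·0.71 + 24.3²·0.71 + 2.4²·0.66] + 429.149 = 712.758 + 429.149 = 1141.91.
Reliability = 1141.91 / 1433.44 = 0.797.

0.797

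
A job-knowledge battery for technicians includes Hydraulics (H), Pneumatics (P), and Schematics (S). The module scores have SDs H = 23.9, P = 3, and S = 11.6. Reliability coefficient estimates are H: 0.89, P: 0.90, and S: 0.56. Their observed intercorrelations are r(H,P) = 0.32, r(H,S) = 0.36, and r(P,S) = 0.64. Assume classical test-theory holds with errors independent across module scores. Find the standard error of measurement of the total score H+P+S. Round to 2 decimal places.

11.09

Var(total) = 714.77 + 290.045 = 1004.81.
True-score variance = 591.83 + 290.045 = 881.875, so reliability = 0.8776.
Error variance = 1004.81 − 881.875 = 122.939; SEM = √122.939 = 11.09.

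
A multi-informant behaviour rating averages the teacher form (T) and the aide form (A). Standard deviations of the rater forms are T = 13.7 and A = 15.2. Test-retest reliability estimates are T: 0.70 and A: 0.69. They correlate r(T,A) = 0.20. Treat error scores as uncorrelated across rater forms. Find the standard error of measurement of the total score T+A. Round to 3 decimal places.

Var(total) = 418.73 + 83.296 = 502.026.
True-score variance = 290.801 + 83.296 = 374.097, so reliability = 0.7452.
Error variance = 502.026 − 374.097 = 127.929; SEM = √127.929 = 11.311.

11.311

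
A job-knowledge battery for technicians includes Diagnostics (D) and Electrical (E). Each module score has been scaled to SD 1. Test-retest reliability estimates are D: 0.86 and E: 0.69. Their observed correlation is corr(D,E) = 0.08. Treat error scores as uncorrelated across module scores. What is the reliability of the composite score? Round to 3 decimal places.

0.792

Var(D+E) = 2 + 2·[0.08] = 2 + 0.16 = 2.16.
Because errors are independent across components, Cov(Tᵢ,Tⱼ) = Cov(Xᵢ,Xⱼ); the off-diagonal part of the true-score variance is the same as above.
True-score variance = [0.86 + 0.69] + 0.16 = 1.55 + 0.16 = 1.71.
Reliability = 1.71 / 2.16 = 0.792.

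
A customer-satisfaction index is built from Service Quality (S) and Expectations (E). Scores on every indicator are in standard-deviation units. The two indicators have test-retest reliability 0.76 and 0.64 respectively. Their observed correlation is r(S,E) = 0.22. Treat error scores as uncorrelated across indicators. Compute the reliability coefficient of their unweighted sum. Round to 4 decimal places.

Var(S+E) = 2 + 2·[0.22] = 2 + 0.44 = 2.44.
Because errors are independent across components, Cov(Tᵢ,Tⱼ) = Cov(Xᵢ,Xⱼ); the off-diagonal part of the true-score variance is the same as above.
True-score variance = [0.76 + 0.64] + 0.44 = 1.4 + 0.44 = 1.84.
Reliability = 1.84 / 2.44 = 0.7541.

0.7541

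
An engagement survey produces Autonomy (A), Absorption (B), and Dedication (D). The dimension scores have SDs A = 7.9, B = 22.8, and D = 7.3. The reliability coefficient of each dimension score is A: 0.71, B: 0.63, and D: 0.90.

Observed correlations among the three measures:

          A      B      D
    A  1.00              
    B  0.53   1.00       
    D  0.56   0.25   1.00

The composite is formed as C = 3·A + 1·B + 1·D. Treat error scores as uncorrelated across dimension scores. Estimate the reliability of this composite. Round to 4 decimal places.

0.8183

Var(C) = 3²·7.9² + 22.8² + 7.3² + 2·[3·7.9·22.8·0.53 + 3·7.9·7.3·0.56 + 22.8·7.3·0.25] = 1134.82 + 849.773 = 1984.59.
With uncorrelated errors the cross-covariances are all true-score covariance, so they carry over unchanged; only the diagonal terms shrink to ρᵢσᵢ².
True-score variance = [3²·7.9²·0.71 + 22.8²·0.63 + 7.3²·0.90] + 849.773 = 774.26 + 849.773 = 1624.03.
Reliability = 1624.03 / 1984.59 = 0.8183.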